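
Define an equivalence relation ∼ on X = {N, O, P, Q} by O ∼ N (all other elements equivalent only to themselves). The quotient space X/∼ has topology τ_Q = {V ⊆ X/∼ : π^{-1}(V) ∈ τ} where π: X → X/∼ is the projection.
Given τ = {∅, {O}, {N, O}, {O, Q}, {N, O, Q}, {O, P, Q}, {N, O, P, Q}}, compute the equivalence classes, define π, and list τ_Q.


X/∼ = {[N=O], [P], [Q]}; |τ_Q| = 4.

Equivalence classes: [N=O], [P], [Q].
Quotient map π: X → X/∼ sends N ↦ [N=O], O ↦ [N=O], P ↦ [P], Q ↦ [Q].
For each subset V ⊆ X/∼, compute π^{-1}(V) ⊆ X and check whether π^{-1}(V) ∈ τ. V is open in τ_Q iff π^{-1}(V) ∈ τ.
  V = {}: π^{-1}(V) = ∅ ∈ τ ✓.
  V = {[N=O]}: π^{-1}(V) = {N, O} ∈ τ ✓.
  V = {[P]}: π^{-1}(V) = {P} ∉ τ ✗.
  V = {[N=O], [P]}: π^{-1}(V) = {N, O, P} ∉ τ ✗.
  V = {[Q]}: π^{-1}(V) = {Q} ∉ τ ✗.
  V = {[N=O], [Q]}: π^{-1}(V) = {N, O, Q} ∈ τ ✓.
  V = {[P], [Q]}: π^{-1}(V) = {P, Q} ∉ τ ✗.
  V = {[N=O], [P], [Q]}: π^{-1}(V) = {N, O, P, Q} ∈ τ ✓.
Open sets in the quotient: τ_Q = {{}, {[N=O]}, {[N=O], [Q]}, {[N=O], [P], [Q]}} (4 elements).


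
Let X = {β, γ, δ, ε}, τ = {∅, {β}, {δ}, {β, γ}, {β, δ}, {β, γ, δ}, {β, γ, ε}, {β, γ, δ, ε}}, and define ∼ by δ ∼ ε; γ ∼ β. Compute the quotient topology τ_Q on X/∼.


X/∼ = {[β=γ], [δ=ε]}; |τ_Q| = 3.

Equivalence classes: [β=γ], [δ=ε].
Quotient map π: X → X/∼ sends β ↦ [β=γ], γ ↦ [β=γ], δ ↦ [δ=ε], ε ↦ [δ=ε].
For each subset V ⊆ X/∼, compute π^{-1}(V) ⊆ X and check whether π^{-1}(V) ∈ τ. V is open in τ_Q iff π^{-1}(V) ∈ τ.
  V = {}: π^{-1}(V) = ∅ ∈ τ ✓.
  V = {[β=γ]}: π^{-1}(V) = {β, γ} ∈ τ ✓.
  V = {[δ=ε]}: π^{-1}(V) = {δ, ε} ∉ τ ✗.
  V = {[β=γ], [δ=ε]}: π^{-1}(V) = {β, γ, δ, ε} ∈ τ ✓.
Open sets in the quotient: τ_Q = {{}, {[β=γ]}, {[β=γ], [δ=ε]}} (3 elements).


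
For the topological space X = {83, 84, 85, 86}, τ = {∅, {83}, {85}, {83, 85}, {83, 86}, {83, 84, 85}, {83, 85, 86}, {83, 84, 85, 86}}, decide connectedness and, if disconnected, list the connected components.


(X, τ) is connected.

Find clopen sets (U ∈ τ with X ∖ U ∈ τ):
  U = ∅, X ∖ U = {83, 84, 85, 86} — both open, so U is clopen.
  U = {83, 84, 85, 86}, X ∖ U = ∅ — both open, so U is clopen.
Only trivial clopens (∅ and X) exist, so (X, τ) is connected.
Compute connected components by grouping points that agree on all clopens:
  component: {83, 84, 85, 86}


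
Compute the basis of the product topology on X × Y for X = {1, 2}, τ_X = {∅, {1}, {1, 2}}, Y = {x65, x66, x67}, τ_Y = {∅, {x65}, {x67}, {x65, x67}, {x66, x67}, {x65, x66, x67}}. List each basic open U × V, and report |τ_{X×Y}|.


Basis B = {∅ × ∅, {1} × {x65}, {1} × {x67}, {1} × {x65, x67}, {1, 2} × {x65}, {1} × {x66, x67}, {1, 2} × {x67}, {1} × {x65, x66, x67}, {1, 2} × {x65, x67}, {1, 2} × {x66, x67}, {1, 2} × {x65, x66, x67}}; |τ_{X×Y}| = 18.

Enumerate products U × V with U ∈ τ_X, V ∈ τ_Y (deduplicated):
  ∅ × ∅ = {} (∅)
  {1} × {x65} = {(1,x65)}
  {1} × {x67} = {(1,x67)}
  {1} × {x65, x67} = {(1,x65), (1,x67)}
  {1, 2} × {x65} = {(1,x65), (2,x65)}
  {1} × {x66, x67} = {(1,x66), (1,x67)}
  {1, 2} × {x67} = {(1,x67), (2,x67)}
  {1} × {x65, x66, x67} = {(1,x65), (1,x66), (1,x67)}
  {1, 2} × {x65, x67} = {(1,x65), (1,x67), (2,x65), (2,x67)}
  {1, 2} × {x66, x67} = {(1,x66), (1,x67), (2,x66), (2,x67)}
  {1, 2} × {x65, x66, x67} = {(1,x65), (1,x66), (1,x67), (2,x65), (2,x66), (2,x67)}
These 11 distinct sets form the basis B.
Close under arbitrary unions to get τ_{X×Y}; counting gives |τ_{X×Y}| = 18.


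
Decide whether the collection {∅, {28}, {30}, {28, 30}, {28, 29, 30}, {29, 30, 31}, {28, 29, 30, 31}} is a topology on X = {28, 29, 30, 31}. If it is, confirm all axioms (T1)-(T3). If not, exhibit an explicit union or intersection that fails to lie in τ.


τ is NOT a topology on X.

Axiom (T1): ∅ ∈ τ? Yes; X ∈ τ? Yes.
Axiom (T2/T3): check pairwise unions and intersections of members of τ.
Counterexample for (T3): {28, 29, 30} ∩ {29, 30, 31} = {29, 30} ∉ τ. Therefore τ is NOT a topology.


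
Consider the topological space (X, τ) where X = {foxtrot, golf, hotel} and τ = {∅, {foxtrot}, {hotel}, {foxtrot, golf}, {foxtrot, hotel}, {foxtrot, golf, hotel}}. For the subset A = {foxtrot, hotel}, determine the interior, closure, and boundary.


int(A) = {foxtrot, hotel}, cl(A) = {foxtrot, golf, hotel}, ∂A = {golf}.

Closed sets in (X, τ) are complements of opens:
  closed(X, τ) = {∅, {golf}, {hotel}, {foxtrot, golf}, {golf, hotel}, {foxtrot, golf, hotel}}.
int(A) = ⋃ {U ∈ τ : U ⊆ A}. Opens contained in A: ∅, {foxtrot}, {hotel}, {foxtrot, hotel}.
Taking the union of these: int(A) = {foxtrot, hotel}.
cl(A) = ⋂ {C closed : A ⊆ C}. Closed sets containing A: {foxtrot, golf, hotel}.
Intersecting these: cl(A) = {foxtrot, golf, hotel}.
∂A = cl(A) ∖ int(A) = {foxtrot, golf, hotel} ∖ {foxtrot, hotel} = {golf}.


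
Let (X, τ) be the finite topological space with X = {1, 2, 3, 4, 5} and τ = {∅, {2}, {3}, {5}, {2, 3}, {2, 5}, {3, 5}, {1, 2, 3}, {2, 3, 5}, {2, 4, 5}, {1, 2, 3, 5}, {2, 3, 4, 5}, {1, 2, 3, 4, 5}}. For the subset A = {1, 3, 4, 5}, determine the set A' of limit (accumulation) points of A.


A' = {1, 4}

For each x ∈ X, list the open sets U ∈ τ with x ∈ U, then check whether U ∩ (A ∖ {x}) ≠ ∅ for every such U.
  x = 1: opens ∋ x are {1, 2, 3}, {1, 2, 3, 5}, {1, 2, 3, 4, 5}; each meets A ∖ {1}, so x IS a limit point.
  x = 2: open {2} ∋ x has {2} ∩ (A ∖ {2}) = ∅, so x is NOT a limit point.
  x = 3: open {3} ∋ x has {3} ∩ (A ∖ {3}) = ∅, so x is NOT a limit point.
  x = 4: opens ∋ x are {2, 4, 5}, {2, 3, 4, 5}, {1, 2, 3, 4, 5}; each meets A ∖ {4}, so x IS a limit point.
  x = 5: open {5} ∋ x has {5} ∩ (A ∖ {5}) = ∅, so x is NOT a limit point.
Collecting: A' = {1, 4}.


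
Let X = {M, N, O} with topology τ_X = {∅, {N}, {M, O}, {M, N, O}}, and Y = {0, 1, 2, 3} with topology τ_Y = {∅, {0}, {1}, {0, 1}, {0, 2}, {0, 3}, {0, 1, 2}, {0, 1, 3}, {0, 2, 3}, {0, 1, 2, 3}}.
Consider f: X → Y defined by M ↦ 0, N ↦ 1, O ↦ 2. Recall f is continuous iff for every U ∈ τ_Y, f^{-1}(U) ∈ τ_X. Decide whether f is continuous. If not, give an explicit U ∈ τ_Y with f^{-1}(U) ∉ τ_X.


f is NOT continuous.

Compute f^{-1}(U) for each U ∈ τ_Y:
  U = ∅: f^{-1}(U) = ∅ ∈ τ_X ✓.
  U = {0}: f^{-1}(U) = {M} ∉ τ_X ✗.
  U = {1}: f^{-1}(U) = {N} ∈ τ_X ✓.
  U = {0, 1}: f^{-1}(U) = {M, N} ∉ τ_X ✗.
  U = {0, 2}: f^{-1}(U) = {M, O} ∈ τ_X ✓.
  U = {0, 3}: f^{-1}(U) = {M} ∉ τ_X ✗.
  U = {0, 1, 2}: f^{-1}(U) = {M, N, O} ∈ τ_X ✓.
  U = {0, 1, 3}: f^{-1}(U) = {M, N} ∉ τ_X ✗.
  U = {0, 2, 3}: f^{-1}(U) = {M, O} ∈ τ_X ✓.
  U = {0, 1, 2, 3}: f^{-1}(U) = {M, N, O} ∈ τ_X ✓.
Found U = {0} with f^{-1}(U) = {M} not in τ_X. Therefore f is NOT continuous.


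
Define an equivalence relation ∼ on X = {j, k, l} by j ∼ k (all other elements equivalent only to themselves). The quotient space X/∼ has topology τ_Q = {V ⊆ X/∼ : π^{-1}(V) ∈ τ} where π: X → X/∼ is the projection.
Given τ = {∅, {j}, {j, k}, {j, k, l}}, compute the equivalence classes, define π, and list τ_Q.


X/∼ = {[j=k], [l]}; |τ_Q| = 3.

Equivalence classes: [j=k], [l].
Quotient map π: X → X/∼ sends j ↦ [j=k], k ↦ [j=k], l ↦ [l].
For each subset V ⊆ X/∼, compute π^{-1}(V) ⊆ X and check whether π^{-1}(V) ∈ τ. V is open in τ_Q iff π^{-1}(V) ∈ τ.
  V = {}: π^{-1}(V) = ∅ ∈ τ ✓.
  V = {[j=k]}: π^{-1}(V) = {j, k} ∈ τ ✓.
  V = {[l]}: π^{-1}(V) = {l} ∉ τ ✗.
  V = {[j=k], [l]}: π^{-1}(V) = {j, k, l} ∈ τ ✓.
Open sets in the quotient: τ_Q = {{}, {[j=k]}, {[j=k], [l]}} (3 elements).


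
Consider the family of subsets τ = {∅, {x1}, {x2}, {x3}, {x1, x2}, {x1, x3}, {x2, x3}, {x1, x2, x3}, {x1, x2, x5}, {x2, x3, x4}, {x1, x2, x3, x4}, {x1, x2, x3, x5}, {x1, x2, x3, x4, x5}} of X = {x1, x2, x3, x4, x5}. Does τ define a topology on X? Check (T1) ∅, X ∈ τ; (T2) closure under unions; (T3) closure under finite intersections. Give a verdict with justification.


τ IS a topology on X.

Axiom (T1): ∅ ∈ τ? Yes; X ∈ τ? Yes.
Axiom (T2/T3): check pairwise unions and intersections of members of τ.
All pairwise intersections and unions checked — each lies in τ. Therefore τ satisfies (T1), (T2), (T3): it IS a topology on X.


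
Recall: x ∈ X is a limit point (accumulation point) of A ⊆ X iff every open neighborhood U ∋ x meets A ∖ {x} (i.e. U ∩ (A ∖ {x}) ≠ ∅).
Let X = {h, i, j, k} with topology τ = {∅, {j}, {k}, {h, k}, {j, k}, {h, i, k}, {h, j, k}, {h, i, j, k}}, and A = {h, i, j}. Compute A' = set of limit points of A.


A' = {i}

For each x ∈ X, list the open sets U ∈ τ with x ∈ U, then check whether U ∩ (A ∖ {x}) ≠ ∅ for every such U.
  x = h: open {h, k} ∋ x has {h, k} ∩ (A ∖ {h}) = ∅, so x is NOT a limit point.
  x = i: opens ∋ x are {h, i, k}, {h, i, j, k}; each meets A ∖ {i}, so x IS a limit point.
  x = j: open {j} ∋ x has {j} ∩ (A ∖ {j}) = ∅, so x is NOT a limit point.
  x = k: open {k} ∋ x has {k} ∩ (A ∖ {k}) = ∅, so x is NOT a limit point.
Collecting: A' = {i}.


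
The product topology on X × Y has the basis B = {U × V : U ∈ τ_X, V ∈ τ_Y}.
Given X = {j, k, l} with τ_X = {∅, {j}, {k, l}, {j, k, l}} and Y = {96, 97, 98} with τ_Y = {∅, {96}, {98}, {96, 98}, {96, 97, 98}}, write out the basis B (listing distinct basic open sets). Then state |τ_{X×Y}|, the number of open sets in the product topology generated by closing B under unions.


Basis B = {∅ × ∅, {j} × {96}, {j} × {98}, {j} × {96, 98}, {k, l} × {96}, {k, l} × {98}, {j} × {96, 97, 98}, {j, k, l} × {96}, {j, k, l} × {98}, {k, l} × {96, 98}, {j, k, l} × {96, 98}, {k, l} × {96, 97, 98}, {j, k, l} × {96, 97, 98}}; |τ_{X×Y}| = 25.

Enumerate products U × V with U ∈ τ_X, V ∈ τ_Y (deduplicated):
  ∅ × ∅ = {} (∅)
  {j} × {96} = {(j,96)}
  {j} × {98} = {(j,98)}
  {j} × {96, 98} = {(j,96), (j,98)}
  {k, l} × {96} = {(k,96), (l,96)}
  {k, l} × {98} = {(k,98), (l,98)}
  {j} × {96, 97, 98} = {(j,96), (j,97), (j,98)}
  {j, k, l} × {96} = {(j,96), (k,96), (l,96)}
  {j, k, l} × {98} = {(j,98), (k,98), (l,98)}
  {k, l} × {96, 98} = {(k,96), (k,98), (l,96), (l,98)}
  {j, k, l} × {96, 98} = {(j,96), (j,98), (k,96), (k,98), (l,96), (l,98)}
  {k, l} × {96, 97, 98} = {(k,96), (k,97), (k,98), (l,96), (l,97), (l,98)}
  {j, k, l} × {96, 97, 98} = {(j,96), (j,97), (j,98), (k,96), (k,97), (k,98), (l,96), (l,97), (l,98)}
These 13 distinct sets form the basis B.
Close under arbitrary unions to get τ_{X×Y}; counting gives |τ_{X×Y}| = 25.


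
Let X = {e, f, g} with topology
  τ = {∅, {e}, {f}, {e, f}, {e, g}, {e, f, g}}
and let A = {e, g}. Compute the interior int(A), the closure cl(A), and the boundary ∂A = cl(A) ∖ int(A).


int(A) = {e, g}, cl(A) = {e, g}, ∂A = ∅.

Closed sets in (X, τ) are complements of opens:
  closed(X, τ) = {∅, {f}, {g}, {e, g}, {f, g}, {e, f, g}}.
int(A) = ⋃ {U ∈ τ : U ⊆ A}. Opens contained in A: ∅, {e}, {e, g}.
Taking the union of these: int(A) = {e, g}.
cl(A) = ⋂ {C closed : A ⊆ C}. Closed sets containing A: {e, g}, {e, f, g}.
Intersecting these: cl(A) = {e, g}.
∂A = cl(A) ∖ int(A) = {e, g} ∖ {e, g} = ∅.


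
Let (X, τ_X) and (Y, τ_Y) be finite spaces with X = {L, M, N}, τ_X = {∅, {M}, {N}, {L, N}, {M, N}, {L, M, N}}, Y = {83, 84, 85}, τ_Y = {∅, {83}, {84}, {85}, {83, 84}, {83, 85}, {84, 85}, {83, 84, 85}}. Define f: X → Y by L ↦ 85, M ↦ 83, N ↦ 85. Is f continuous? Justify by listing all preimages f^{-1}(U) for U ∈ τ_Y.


f IS continuous.

Compute f^{-1}(U) for each U ∈ τ_Y:
  U = ∅: f^{-1}(U) = ∅ ∈ τ_X ✓.
  U = {83}: f^{-1}(U) = {M} ∈ τ_X ✓.
  U = {84}: f^{-1}(U) = ∅ ∈ τ_X ✓.
  U = {85}: f^{-1}(U) = {L, N} ∈ τ_X ✓.
  U = {83, 84}: f^{-1}(U) = {M} ∈ τ_X ✓.
  U = {83, 85}: f^{-1}(U) = {L, M, N} ∈ τ_X ✓.
  U = {84, 85}: f^{-1}(U) = {L, N} ∈ τ_X ✓.
  U = {83, 84, 85}: f^{-1}(U) = {L, M, N} ∈ τ_X ✓.
Every preimage lies in τ_X, so f IS continuous.


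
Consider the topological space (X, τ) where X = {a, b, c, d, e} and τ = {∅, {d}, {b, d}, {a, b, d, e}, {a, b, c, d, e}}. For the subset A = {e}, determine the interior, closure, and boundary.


int(A) = ∅, cl(A) = {a, c, e}, ∂A = {a, c, e}.

Closed sets in (X, τ) are complements of opens:
  closed(X, τ) = {∅, {c}, {a, c, e}, {a, b, c, e}, {a, b, c, d, e}}.
int(A) = ⋃ {U ∈ τ : U ⊆ A}. Opens contained in A: ∅.
Taking the union of these: int(A) = ∅.
cl(A) = ⋂ {C closed : A ⊆ C}. Closed sets containing A: {a, c, e}, {a, b, c, e}, {a, b, c, d, e}.
Intersecting these: cl(A) = {a, c, e}.
∂A = cl(A) ∖ int(A) = {a, c, e} ∖ ∅ = {a, c, e}.


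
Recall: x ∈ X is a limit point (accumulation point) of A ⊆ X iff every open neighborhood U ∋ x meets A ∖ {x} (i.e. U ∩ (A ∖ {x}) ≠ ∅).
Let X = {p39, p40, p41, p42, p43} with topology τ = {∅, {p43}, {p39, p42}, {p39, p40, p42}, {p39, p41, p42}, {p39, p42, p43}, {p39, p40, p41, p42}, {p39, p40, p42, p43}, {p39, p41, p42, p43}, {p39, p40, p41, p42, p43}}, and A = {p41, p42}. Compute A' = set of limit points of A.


A' = {p39, p40, p41}

For each x ∈ X, list the open sets U ∈ τ with x ∈ U, then check whether U ∩ (A ∖ {x}) ≠ ∅ for every such U.
  x = p39: opens ∋ x are {p39, p42}, {p39, p40, p42}, {p39, p41, p42}, {p39, p42, p43}, {p39, p40, p41, p42}, {p39, p40, p42, p43}, {p39, p41, p42, p43}, {p39, p40, p41, p42, p43}; each meets A ∖ {p39}, so x IS a limit point.
  x = p40: opens ∋ x are {p39, p40, p42}, {p39, p40, p41, p42}, {p39, p40, p42, p43}, {p39, p40, p41, p42, p43}; each meets A ∖ {p40}, so x IS a limit point.
  x = p41: opens ∋ x are {p39, p41, p42}, {p39, p40, p41, p42}, {p39, p41, p42, p43}, {p39, p40, p41, p42, p43}; each meets A ∖ {p41}, so x IS a limit point.
  x = p42: open {p39, p42} ∋ x has {p39, p42} ∩ (A ∖ {p42}) = ∅, so x is NOT a limit point.
  x = p43: open {p43} ∋ x has {p43} ∩ (A ∖ {p43}) = ∅, so x is NOT a limit point.
Collecting: A' = {p39, p40, p41}.


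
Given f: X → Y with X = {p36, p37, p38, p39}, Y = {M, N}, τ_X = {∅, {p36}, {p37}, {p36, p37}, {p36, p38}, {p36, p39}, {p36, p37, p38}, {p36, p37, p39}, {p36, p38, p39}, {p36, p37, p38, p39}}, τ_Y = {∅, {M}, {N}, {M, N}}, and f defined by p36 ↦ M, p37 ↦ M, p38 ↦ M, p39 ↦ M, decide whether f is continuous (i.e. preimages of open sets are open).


f IS continuous.

Compute f^{-1}(U) for each U ∈ τ_Y:
  U = ∅: f^{-1}(U) = ∅ ∈ τ_X ✓.
  U = {M}: f^{-1}(U) = {p36, p37, p38, p39} ∈ τ_X ✓.
  U = {N}: f^{-1}(U) = ∅ ∈ τ_X ✓.
  U = {M, N}: f^{-1}(U) = {p36, p37, p38, p39} ∈ τ_X ✓.
Every preimage lies in τ_X, so f IS continuous.


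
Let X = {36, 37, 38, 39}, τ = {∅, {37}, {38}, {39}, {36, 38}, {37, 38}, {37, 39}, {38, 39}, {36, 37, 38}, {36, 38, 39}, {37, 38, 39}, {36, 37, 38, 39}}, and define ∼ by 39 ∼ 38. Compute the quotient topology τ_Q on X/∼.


X/∼ = {[36], [37], [38=39]}; |τ_Q| = 6.

Equivalence classes: [36], [37], [38=39].
Quotient map π: X → X/∼ sends 36 ↦ [36], 37 ↦ [37], 38 ↦ [38=39], 39 ↦ [38=39].
For each subset V ⊆ X/∼, compute π^{-1}(V) ⊆ X and check whether π^{-1}(V) ∈ τ. V is open in τ_Q iff π^{-1}(V) ∈ τ.
  V = {}: π^{-1}(V) = ∅ ∈ τ ✓.
  V = {[36]}: π^{-1}(V) = {36} ∉ τ ✗.
  V = {[37]}: π^{-1}(V) = {37} ∈ τ ✓.
  V = {[36], [37]}: π^{-1}(V) = {36, 37} ∉ τ ✗.
  V = {[38=39]}: π^{-1}(V) = {38, 39} ∈ τ ✓.
  V = {[36], [38=39]}: π^{-1}(V) = {36, 38, 39} ∈ τ ✓.
  V = {[37], [38=39]}: π^{-1}(V) = {37, 38, 39} ∈ τ ✓.
  V = {[36], [37], [38=39]}: π^{-1}(V) = {36, 37, 38, 39} ∈ τ ✓.
Open sets in the quotient: τ_Q = {{}, {[37]}, {[38=39]}, {[36], [38=39]}, {[37], [38=39]}, {[36], [37], [38=39]}} (6 elements).


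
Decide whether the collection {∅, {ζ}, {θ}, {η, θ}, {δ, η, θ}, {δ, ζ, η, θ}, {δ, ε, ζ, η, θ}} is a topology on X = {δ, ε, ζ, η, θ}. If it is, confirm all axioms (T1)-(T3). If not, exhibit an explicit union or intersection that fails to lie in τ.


τ is NOT a topology on X.

Axiom (T1): ∅ ∈ τ? Yes; X ∈ τ? Yes.
Axiom (T2/T3): check pairwise unions and intersections of members of τ.
Counterexample for (T2): {ζ} ∪ {θ} = {ζ, θ} ∉ τ. Therefore τ is NOT a topology.


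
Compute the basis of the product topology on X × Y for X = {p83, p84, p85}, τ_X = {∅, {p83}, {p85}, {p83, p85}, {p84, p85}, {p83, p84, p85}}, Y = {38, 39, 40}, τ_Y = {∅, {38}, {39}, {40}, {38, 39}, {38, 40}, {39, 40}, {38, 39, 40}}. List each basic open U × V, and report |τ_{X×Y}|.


Basis B = {∅ × ∅, {p83} × {38}, {p83} × {39}, {p83} × {40}, {p85} × {38}, {p85} × {39}, {p85} × {40}, {p83} × {38, 39}, {p83} × {38, 40}, {p83, p85} × {38}, {p83} × {39, 40}, {p83, p85} × {39}, {p83, p85} × {40}, {p84, p85} × {38}, {p84, p85} × {39}, {p84, p85} × {40}, {p85} × {38, 39}, {p85} × {38, 40}, {p85} × {39, 40}, {p83} × {38, 39, 40}, {p83, p84, p85} × {38}, {p83, p84, p85} × {39}, {p83, p84, p85} × {40}, {p85} × {38, 39, 40}, {p83, p85} × {38, 39}, {p83, p85} × {38, 40}, {p83, p85} × {39, 40}, {p84, p85} × {38, 39}, {p84, p85} × {38, 40}, {p84, p85} × {39, 40}, {p83, p85} × {38, 39, 40}, {p83, p84, p85} × {38, 39}, {p83, p84, p85} × {38, 40}, {p83, p84, p85} × {39, 40}, {p84, p85} × {38, 39, 40}, {p83, p84, p85} × {38, 39, 40}}; |τ_{X×Y}| = 216.

Enumerate products U × V with U ∈ τ_X, V ∈ τ_Y (deduplicated):
  ∅ × ∅ = {} (∅)
  {p83} × {38} = {(p83,38)}
  {p83} × {39} = {(p83,39)}
  {p83} × {40} = {(p83,40)}
  {p85} × {38} = {(p85,38)}
  {p85} × {39} = {(p85,39)}
  {p85} × {40} = {(p85,40)}
  {p83} × {38, 39} = {(p83,38), (p83,39)}
  {p83} × {38, 40} = {(p83,38), (p83,40)}
  {p83, p85} × {38} = {(p83,38), (p85,38)}
  {p83} × {39, 40} = {(p83,39), (p83,40)}
  {p83, p85} × {39} = {(p83,39), (p85,39)}
  {p83, p85} × {40} = {(p83,40), (p85,40)}
  {p84, p85} × {38} = {(p84,38), (p85,38)}
  {p84, p85} × {39} = {(p84,39), (p85,39)}
  {p84, p85} × {40} = {(p84,40), (p85,40)}
  {p85} × {38, 39} = {(p85,38), (p85,39)}
  {p85} × {38, 40} = {(p85,38), (p85,40)}
  {p85} × {39, 40} = {(p85,39), (p85,40)}
  {p83} × {38, 39, 40} = {(p83,38), (p83,39), (p83,40)}
  {p83, p84, p85} × {38} = {(p83,38), (p84,38), (p85,38)}
  {p83, p84, p85} × {39} = {(p83,39), (p84,39), (p85,39)}
  {p83, p84, p85} × {40} = {(p83,40), (p84,40), (p85,40)}
  {p85} × {38, 39, 40} = {(p85,38), (p85,39), (p85,40)}
  {p83, p85} × {38, 39} = {(p83,38), (p83,39), (p85,38), (p85,39)}
  {p83, p85} × {38, 40} = {(p83,38), (p83,40), (p85,38), (p85,40)}
  {p83, p85} × {39, 40} = {(p83,39), (p83,40), (p85,39), (p85,40)}
  {p84, p85} × {38, 39} = {(p84,38), (p84,39), (p85,38), (p85,39)}
  {p84, p85} × {38, 40} = {(p84,38), (p84,40), (p85,38), (p85,40)}
  {p84, p85} × {39, 40} = {(p84,39), (p84,40), (p85,39), (p85,40)}
  {p83, p85} × {38, 39, 40} = {(p83,38), (p83,39), (p83,40), (p85,38), (p85,39), (p85,40)}
  {p83, p84, p85} × {38, 39} = {(p83,38), (p83,39), (p84,38), (p84,39), (p85,38), (p85,39)}
  {p83, p84, p85} × {38, 40} = {(p83,38), (p83,40), (p84,38), (p84,40), (p85,38), (p85,40)}
  {p83, p84, p85} × {39, 40} = {(p83,39), (p83,40), (p84,39), (p84,40), (p85,39), (p85,40)}
  {p84, p85} × {38, 39, 40} = {(p84,38), (p84,39), (p84,40), (p85,38), (p85,39), (p85,40)}
  {p83, p84, p85} × {38, 39, 40} = {(p83,38), (p83,39), (p83,40), (p84,38), (p84,39), (p84,40), (p85,38), (p85,39), (p85,40)}
These 36 distinct sets form the basis B.
Close under arbitrary unions to get τ_{X×Y}; counting gives |τ_{X×Y}| = 216.


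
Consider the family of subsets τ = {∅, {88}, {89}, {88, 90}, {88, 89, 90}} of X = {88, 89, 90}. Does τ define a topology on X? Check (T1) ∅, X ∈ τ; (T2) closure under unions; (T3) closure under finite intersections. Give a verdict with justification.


τ is NOT a topology on X.

Axiom (T1): ∅ ∈ τ? Yes; X ∈ τ? Yes.
Axiom (T2/T3): check pairwise unions and intersections of members of τ.
Counterexample for (T2): {88} ∪ {89} = {88, 89} ∉ τ. Therefore τ is NOT a topology.


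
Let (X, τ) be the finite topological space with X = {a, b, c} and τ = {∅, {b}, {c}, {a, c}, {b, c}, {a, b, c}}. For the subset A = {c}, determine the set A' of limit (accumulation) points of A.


A' = {a}

For each x ∈ X, list the open sets U ∈ τ with x ∈ U, then check whether U ∩ (A ∖ {x}) ≠ ∅ for every such U.
  x = a: opens ∋ x are {a, c}, {a, b, c}; each meets A ∖ {a}, so x IS a limit point.
  x = b: open {b} ∋ x has {b} ∩ (A ∖ {b}) = ∅, so x is NOT a limit point.
  x = c: open {c} ∋ x has {c} ∩ (A ∖ {c}) = ∅, so x is NOT a limit point.
Collecting: A' = {a}.


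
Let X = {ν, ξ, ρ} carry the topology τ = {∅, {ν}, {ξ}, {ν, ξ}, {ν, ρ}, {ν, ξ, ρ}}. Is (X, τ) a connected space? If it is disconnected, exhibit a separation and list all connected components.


(X, τ) is disconnected; components = [{ξ}, {ν, ρ}].

Find clopen sets (U ∈ τ with X ∖ U ∈ τ):
  U = ∅, X ∖ U = {ν, ξ, ρ} — both open, so U is clopen.
  U = {ξ}, X ∖ U = {ν, ρ} — both open, so U is clopen.
  U = {ν, ρ}, X ∖ U = {ξ} — both open, so U is clopen.
  U = {ν, ξ, ρ}, X ∖ U = ∅ — both open, so U is clopen.
Nontrivial clopen(s) exist: e.g. {ξ}. So (X, τ) is disconnected.
Compute connected components by grouping points that agree on all clopens:
  component: {ξ}
  component: {ν, ρ}


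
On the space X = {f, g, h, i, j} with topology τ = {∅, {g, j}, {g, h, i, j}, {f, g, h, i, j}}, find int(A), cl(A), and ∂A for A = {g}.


int(A) = ∅, cl(A) = {f, g, h, i, j}, ∂A = {f, g, h, i, j}.

Closed sets in (X, τ) are complements of opens:
  closed(X, τ) = {∅, {f}, {f, h, i}, {f, g, h, i, j}}.
int(A) = ⋃ {U ∈ τ : U ⊆ A}. Opens contained in A: ∅.
Taking the union of these: int(A) = ∅.
cl(A) = ⋂ {C closed : A ⊆ C}. Closed sets containing A: {f, g, h, i, j}.
Intersecting these: cl(A) = {f, g, h, i, j}.
∂A = cl(A) ∖ int(A) = {f, g, h, i, j} ∖ ∅ = {f, g, h, i, j}.


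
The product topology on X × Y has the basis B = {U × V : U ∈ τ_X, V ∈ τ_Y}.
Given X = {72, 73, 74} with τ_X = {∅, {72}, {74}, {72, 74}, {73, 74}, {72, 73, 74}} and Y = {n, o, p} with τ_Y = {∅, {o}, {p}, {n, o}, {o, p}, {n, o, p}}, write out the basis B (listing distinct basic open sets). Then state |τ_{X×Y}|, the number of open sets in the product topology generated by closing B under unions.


Basis B = {∅ × ∅, {72} × {o}, {72} × {p}, {74} × {o}, {74} × {p}, {72} × {n, o}, {72} × {o, p}, {72, 74} × {o}, {72, 74} × {p}, {73, 74} × {o}, {73, 74} × {p}, {74} × {n, o}, {74} × {o, p}, {72} × {n, o, p}, {72, 73, 74} × {o}, {72, 73, 74} × {p}, {74} × {n, o, p}, {72, 74} × {n, o}, {72, 74} × {o, p}, {73, 74} × {n, o}, {73, 74} × {o, p}, {72, 74} × {n, o, p}, {72, 73, 74} × {n, o}, {72, 73, 74} × {o, p}, {73, 74} × {n, o, p}, {72, 73, 74} × {n, o, p}}; |τ_{X×Y}| = 108.

Enumerate products U × V with U ∈ τ_X, V ∈ τ_Y (deduplicated):
  ∅ × ∅ = {} (∅)
  {72} × {o} = {(72,o)}
  {72} × {p} = {(72,p)}
  {74} × {o} = {(74,o)}
  {74} × {p} = {(74,p)}
  {72} × {n, o} = {(72,n), (72,o)}
  {72} × {o, p} = {(72,o), (72,p)}
  {72, 74} × {o} = {(72,o), (74,o)}
  {72, 74} × {p} = {(72,p), (74,p)}
  {73, 74} × {o} = {(73,o), (74,o)}
  {73, 74} × {p} = {(73,p), (74,p)}
  {74} × {n, o} = {(74,n), (74,o)}
  {74} × {o, p} = {(74,o), (74,p)}
  {72} × {n, o, p} = {(72,n), (72,o), (72,p)}
  {72, 73, 74} × {o} = {(72,o), (73,o), (74,o)}
  {72, 73, 74} × {p} = {(72,p), (73,p), (74,p)}
  {74} × {n, o, p} = {(74,n), (74,o), (74,p)}
  {72, 74} × {n, o} = {(72,n), (72,o), (74,n), (74,o)}
  {72, 74} × {o, p} = {(72,o), (72,p), (74,o), (74,p)}
  {73, 74} × {n, o} = {(73,n), (73,o), (74,n), (74,o)}
  {73, 74} × {o, p} = {(73,o), (73,p), (74,o), (74,p)}
  {72, 74} × {n, o, p} = {(72,n), (72,o), (72,p), (74,n), (74,o), (74,p)}
  {72, 73, 74} × {n, o} = {(72,n), (72,o), (73,n), (73,o), (74,n), (74,o)}
  {72, 73, 74} × {o, p} = {(72,o), (72,p), (73,o), (73,p), (74,o), (74,p)}
  {73, 74} × {n, o, p} = {(73,n), (73,o), (73,p), (74,n), (74,o), (74,p)}
  {72, 73, 74} × {n, o, p} = {(72,n), (72,o), (72,p), (73,n), (73,o), (73,p), (74,n), (74,o), (74,p)}
These 26 distinct sets form the basis B.
Close under arbitrary unions to get τ_{X×Y}; counting gives |τ_{X×Y}| = 108.


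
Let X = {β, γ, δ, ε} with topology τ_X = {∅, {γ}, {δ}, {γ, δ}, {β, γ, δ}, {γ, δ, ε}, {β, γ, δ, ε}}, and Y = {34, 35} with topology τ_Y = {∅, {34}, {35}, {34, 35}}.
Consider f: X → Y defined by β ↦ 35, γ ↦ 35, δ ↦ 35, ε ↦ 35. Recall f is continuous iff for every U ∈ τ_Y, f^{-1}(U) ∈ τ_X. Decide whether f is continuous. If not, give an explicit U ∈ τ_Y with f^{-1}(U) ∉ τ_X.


f IS continuous.

Compute f^{-1}(U) for each U ∈ τ_Y:
  U = ∅: f^{-1}(U) = ∅ ∈ τ_X ✓.
  U = {34}: f^{-1}(U) = ∅ ∈ τ_X ✓.
  U = {35}: f^{-1}(U) = {β, γ, δ, ε} ∈ τ_X ✓.
  U = {34, 35}: f^{-1}(U) = {β, γ, δ, ε} ∈ τ_X ✓.
Every preimage lies in τ_X, so f IS continuous.


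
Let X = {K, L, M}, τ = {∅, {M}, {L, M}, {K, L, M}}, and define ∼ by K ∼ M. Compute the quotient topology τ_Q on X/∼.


X/∼ = {[K=M], [L]}; |τ_Q| = 2.

Equivalence classes: [K=M], [L].
Quotient map π: X → X/∼ sends K ↦ [K=M], L ↦ [L], M ↦ [K=M].
For each subset V ⊆ X/∼, compute π^{-1}(V) ⊆ X and check whether π^{-1}(V) ∈ τ. V is open in τ_Q iff π^{-1}(V) ∈ τ.
  V = {}: π^{-1}(V) = ∅ ∈ τ ✓.
  V = {[K=M]}: π^{-1}(V) = {K, M} ∉ τ ✗.
  V = {[L]}: π^{-1}(V) = {L} ∉ τ ✗.
  V = {[K=M], [L]}: π^{-1}(V) = {K, L, M} ∈ τ ✓.
Open sets in the quotient: τ_Q = {{}, {[K=M], [L]}} (2 elements).


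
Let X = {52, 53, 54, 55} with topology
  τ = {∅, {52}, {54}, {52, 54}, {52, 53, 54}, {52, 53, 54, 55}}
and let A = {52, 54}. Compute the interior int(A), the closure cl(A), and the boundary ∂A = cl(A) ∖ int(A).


int(A) = {52, 54}, cl(A) = {52, 53, 54, 55}, ∂A = {53, 55}.

Closed sets in (X, τ) are complements of opens:
  closed(X, τ) = {∅, {55}, {53, 55}, {52, 53, 55}, {53, 54, 55}, {52, 53, 54, 55}}.
int(A) = ⋃ {U ∈ τ : U ⊆ A}. Opens contained in A: ∅, {52}, {54}, {52, 54}.
Taking the union of these: int(A) = {52, 54}.
cl(A) = ⋂ {C closed : A ⊆ C}. Closed sets containing A: {52, 53, 54, 55}.
Intersecting these: cl(A) = {52, 53, 54, 55}.
∂A = cl(A) ∖ int(A) = {52, 53, 54, 55} ∖ {52, 54} = {53, 55}.


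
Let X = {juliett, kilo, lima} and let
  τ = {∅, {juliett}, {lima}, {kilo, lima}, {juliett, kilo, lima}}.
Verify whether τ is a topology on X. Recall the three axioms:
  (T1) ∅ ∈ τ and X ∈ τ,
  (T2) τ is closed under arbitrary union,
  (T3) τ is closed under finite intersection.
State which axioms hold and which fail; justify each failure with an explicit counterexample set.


τ is NOT a topology on X.

Axiom (T1): ∅ ∈ τ? Yes; X ∈ τ? Yes.
Axiom (T2/T3): check pairwise unions and intersections of members of τ.
Counterexample for (T2): {juliett} ∪ {lima} = {juliett, lima} ∉ τ. Therefore τ is NOT a topology.


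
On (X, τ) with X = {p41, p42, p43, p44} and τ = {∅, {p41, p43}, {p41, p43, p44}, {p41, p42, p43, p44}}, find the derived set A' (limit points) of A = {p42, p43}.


A' = {p41, p42, p44}

For each x ∈ X, list the open sets U ∈ τ with x ∈ U, then check whether U ∩ (A ∖ {x}) ≠ ∅ for every such U.
  x = p41: opens ∋ x are {p41, p43}, {p41, p43, p44}, {p41, p42, p43, p44}; each meets A ∖ {p41}, so x IS a limit point.
  x = p42: opens ∋ x are {p41, p42, p43, p44}; each meets A ∖ {p42}, so x IS a limit point.
  x = p43: open {p41, p43} ∋ x has {p41, p43} ∩ (A ∖ {p43}) = ∅, so x is NOT a limit point.
  x = p44: opens ∋ x are {p41, p43, p44}, {p41, p42, p43, p44}; each meets A ∖ {p44}, so x IS a limit point.
Collecting: A' = {p41, p42, p44}.


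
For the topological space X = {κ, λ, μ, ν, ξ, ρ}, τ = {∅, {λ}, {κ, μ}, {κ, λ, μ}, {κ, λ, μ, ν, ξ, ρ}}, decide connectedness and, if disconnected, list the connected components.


(X, τ) is connected.

Find clopen sets (U ∈ τ with X ∖ U ∈ τ):
  U = ∅, X ∖ U = {κ, λ, μ, ν, ξ, ρ} — both open, so U is clopen.
  U = {κ, λ, μ, ν, ξ, ρ}, X ∖ U = ∅ — both open, so U is clopen.
Only trivial clopens (∅ and X) exist, so (X, τ) is connected.
Compute connected components by grouping points that agree on all clopens:
  component: {κ, λ, μ, ν, ξ, ρ}


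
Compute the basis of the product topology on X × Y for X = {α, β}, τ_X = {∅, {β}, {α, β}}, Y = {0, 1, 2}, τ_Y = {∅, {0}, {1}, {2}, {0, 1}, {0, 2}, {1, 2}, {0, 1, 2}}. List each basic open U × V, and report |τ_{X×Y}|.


Basis B = {∅ × ∅, {β} × {0}, {β} × {1}, {β} × {2}, {α, β} × {0}, {α, β} × {1}, {α, β} × {2}, {β} × {0, 1}, {β} × {0, 2}, {β} × {1, 2}, {β} × {0, 1, 2}, {α, β} × {0, 1}, {α, β} × {0, 2}, {α, β} × {1, 2}, {α, β} × {0, 1, 2}}; |τ_{X×Y}| = 27.

Enumerate products U × V with U ∈ τ_X, V ∈ τ_Y (deduplicated):
  ∅ × ∅ = {} (∅)
  {β} × {0} = {(β,0)}
  {β} × {1} = {(β,1)}
  {β} × {2} = {(β,2)}
  {α, β} × {0} = {(α,0), (β,0)}
  {α, β} × {1} = {(α,1), (β,1)}
  {α, β} × {2} = {(α,2), (β,2)}
  {β} × {0, 1} = {(β,0), (β,1)}
  {β} × {0, 2} = {(β,0), (β,2)}
  {β} × {1, 2} = {(β,1), (β,2)}
  {β} × {0, 1, 2} = {(β,0), (β,1), (β,2)}
  {α, β} × {0, 1} = {(α,0), (α,1), (β,0), (β,1)}
  {α, β} × {0, 2} = {(α,0), (α,2), (β,0), (β,2)}
  {α, β} × {1, 2} = {(α,1), (α,2), (β,1), (β,2)}
  {α, β} × {0, 1, 2} = {(α,0), (α,1), (α,2), (β,0), (β,1), (β,2)}
These 15 distinct sets form the basis B.
Close under arbitrary unions to get τ_{X×Y}; counting gives |τ_{X×Y}| = 27.


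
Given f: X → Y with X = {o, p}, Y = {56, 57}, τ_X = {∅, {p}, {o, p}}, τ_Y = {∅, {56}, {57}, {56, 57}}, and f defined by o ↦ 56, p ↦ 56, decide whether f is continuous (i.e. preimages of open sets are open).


f IS continuous.

Compute f^{-1}(U) for each U ∈ τ_Y:
  U = ∅: f^{-1}(U) = ∅ ∈ τ_X ✓.
  U = {56}: f^{-1}(U) = {o, p} ∈ τ_X ✓.
  U = {57}: f^{-1}(U) = ∅ ∈ τ_X ✓.
  U = {56, 57}: f^{-1}(U) = {o, p} ∈ τ_X ✓.
Every preimage lies in τ_X, so f IS continuous.


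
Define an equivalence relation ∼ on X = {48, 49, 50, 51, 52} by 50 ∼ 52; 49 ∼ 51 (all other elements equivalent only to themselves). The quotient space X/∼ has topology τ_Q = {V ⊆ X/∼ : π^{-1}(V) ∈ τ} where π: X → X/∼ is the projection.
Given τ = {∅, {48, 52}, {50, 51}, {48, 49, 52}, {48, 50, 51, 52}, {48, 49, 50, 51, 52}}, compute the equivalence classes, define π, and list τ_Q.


X/∼ = {[48], [49=51], [50=52]}; |τ_Q| = 2.

Equivalence classes: [48], [49=51], [50=52].
Quotient map π: X → X/∼ sends 48 ↦ [48], 49 ↦ [49=51], 50 ↦ [50=52], 51 ↦ [49=51], 52 ↦ [50=52].
For each subset V ⊆ X/∼, compute π^{-1}(V) ⊆ X and check whether π^{-1}(V) ∈ τ. V is open in τ_Q iff π^{-1}(V) ∈ τ.
  V = {}: π^{-1}(V) = ∅ ∈ τ ✓.
  V = {[48]}: π^{-1}(V) = {48} ∉ τ ✗.
  V = {[49=51]}: π^{-1}(V) = {49, 51} ∉ τ ✗.
  V = {[48], [49=51]}: π^{-1}(V) = {48, 49, 51} ∉ τ ✗.
  V = {[50=52]}: π^{-1}(V) = {50, 52} ∉ τ ✗.
  V = {[48], [50=52]}: π^{-1}(V) = {48, 50, 52} ∉ τ ✗.
  V = {[49=51], [50=52]}: π^{-1}(V) = {49, 50, 51, 52} ∉ τ ✗.
  V = {[48], [49=51], [50=52]}: π^{-1}(V) = {48, 49, 50, 51, 52} ∈ τ ✓.
Open sets in the quotient: τ_Q = {{}, {[48], [49=51], [50=52]}} (2 elements).


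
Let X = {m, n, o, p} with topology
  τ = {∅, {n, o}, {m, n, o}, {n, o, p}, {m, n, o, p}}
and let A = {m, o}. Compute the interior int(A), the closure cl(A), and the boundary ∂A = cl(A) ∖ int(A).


int(A) = ∅, cl(A) = {m, n, o, p}, ∂A = {m, n, o, p}.

Closed sets in (X, τ) are complements of opens:
  closed(X, τ) = {∅, {m}, {p}, {m, p}, {m, n, o, p}}.
int(A) = ⋃ {U ∈ τ : U ⊆ A}. Opens contained in A: ∅.
Taking the union of these: int(A) = ∅.
cl(A) = ⋂ {C closed : A ⊆ C}. Closed sets containing A: {m, n, o, p}.
Intersecting these: cl(A) = {m, n, o, p}.
∂A = cl(A) ∖ int(A) = {m, n, o, p} ∖ ∅ = {m, n, o, p}.


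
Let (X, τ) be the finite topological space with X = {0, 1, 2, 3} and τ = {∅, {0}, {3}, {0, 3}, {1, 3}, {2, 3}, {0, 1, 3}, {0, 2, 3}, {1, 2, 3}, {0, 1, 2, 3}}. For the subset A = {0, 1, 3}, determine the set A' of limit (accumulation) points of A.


A' = {1, 2}

For each x ∈ X, list the open sets U ∈ τ with x ∈ U, then check whether U ∩ (A ∖ {x}) ≠ ∅ for every such U.
  x = 0: open {0} ∋ x has {0} ∩ (A ∖ {0}) = ∅, so x is NOT a limit point.
  x = 1: opens ∋ x are {1, 3}, {0, 1, 3}, {1, 2, 3}, {0, 1, 2, 3}; each meets A ∖ {1}, so x IS a limit point.
  x = 2: opens ∋ x are {2, 3}, {0, 2, 3}, {1, 2, 3}, {0, 1, 2, 3}; each meets A ∖ {2}, so x IS a limit point.
  x = 3: open {3} ∋ x has {3} ∩ (A ∖ {3}) = ∅, so x is NOT a limit point.
Collecting: A' = {1, 2}.


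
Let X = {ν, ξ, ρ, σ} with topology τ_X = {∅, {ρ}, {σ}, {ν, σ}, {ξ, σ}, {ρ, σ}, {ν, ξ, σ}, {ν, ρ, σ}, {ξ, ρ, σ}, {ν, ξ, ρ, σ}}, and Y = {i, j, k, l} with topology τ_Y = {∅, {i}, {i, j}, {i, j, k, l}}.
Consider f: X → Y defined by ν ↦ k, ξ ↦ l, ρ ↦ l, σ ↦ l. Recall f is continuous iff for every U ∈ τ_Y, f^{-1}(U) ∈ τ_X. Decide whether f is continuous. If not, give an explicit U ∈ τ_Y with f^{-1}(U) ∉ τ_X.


f IS continuous.

Compute f^{-1}(U) for each U ∈ τ_Y:
  U = ∅: f^{-1}(U) = ∅ ∈ τ_X ✓.
  U = {i}: f^{-1}(U) = ∅ ∈ τ_X ✓.
  U = {i, j}: f^{-1}(U) = ∅ ∈ τ_X ✓.
  U = {i, j, k, l}: f^{-1}(U) = {ν, ξ, ρ, σ} ∈ τ_X ✓.
Every preimage lies in τ_X, so f IS continuous.


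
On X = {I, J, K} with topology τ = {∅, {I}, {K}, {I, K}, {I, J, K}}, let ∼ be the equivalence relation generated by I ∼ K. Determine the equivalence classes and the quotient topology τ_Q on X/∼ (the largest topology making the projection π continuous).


X/∼ = {[I=K], [J]}; |τ_Q| = 3.

Equivalence classes: [I=K], [J].
Quotient map π: X → X/∼ sends I ↦ [I=K], J ↦ [J], K ↦ [I=K].
For each subset V ⊆ X/∼, compute π^{-1}(V) ⊆ X and check whether π^{-1}(V) ∈ τ. V is open in τ_Q iff π^{-1}(V) ∈ τ.
  V = {}: π^{-1}(V) = ∅ ∈ τ ✓.
  V = {[I=K]}: π^{-1}(V) = {I, K} ∈ τ ✓.
  V = {[J]}: π^{-1}(V) = {J} ∉ τ ✗.
  V = {[I=K], [J]}: π^{-1}(V) = {I, J, K} ∈ τ ✓.
Open sets in the quotient: τ_Q = {{}, {[I=K]}, {[I=K], [J]}} (3 elements).


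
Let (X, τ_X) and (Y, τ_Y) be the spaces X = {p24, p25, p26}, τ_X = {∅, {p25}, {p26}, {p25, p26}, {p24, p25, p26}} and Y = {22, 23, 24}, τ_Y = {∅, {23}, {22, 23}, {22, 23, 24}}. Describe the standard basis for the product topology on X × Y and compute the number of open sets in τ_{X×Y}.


Basis B = {∅ × ∅, {p25} × {23}, {p26} × {23}, {p25} × {22, 23}, {p25, p26} × {23}, {p26} × {22, 23}, {p24, p25, p26} × {23}, {p25} × {22, 23, 24}, {p26} × {22, 23, 24}, {p25, p26} × {22, 23}, {p24, p25, p26} × {22, 23}, {p25, p26} × {22, 23, 24}, {p24, p25, p26} × {22, 23, 24}}; |τ_{X×Y}| = 30.

Enumerate products U × V with U ∈ τ_X, V ∈ τ_Y (deduplicated):
  ∅ × ∅ = {} (∅)
  {p25} × {23} = {(p25,23)}
  {p26} × {23} = {(p26,23)}
  {p25} × {22, 23} = {(p25,22), (p25,23)}
  {p25, p26} × {23} = {(p25,23), (p26,23)}
  {p26} × {22, 23} = {(p26,22), (p26,23)}
  {p24, p25, p26} × {23} = {(p24,23), (p25,23), (p26,23)}
  {p25} × {22, 23, 24} = {(p25,22), (p25,23), (p25,24)}
  {p26} × {22, 23, 24} = {(p26,22), (p26,23), (p26,24)}
  {p25, p26} × {22, 23} = {(p25,22), (p25,23), (p26,22), (p26,23)}
  {p24, p25, p26} × {22, 23} = {(p24,22), (p24,23), (p25,22), (p25,23), (p26,22), (p26,23)}
  {p25, p26} × {22, 23, 24} = {(p25,22), (p25,23), (p25,24), (p26,22), (p26,23), (p26,24)}
  {p24, p25, p26} × {22, 23, 24} = {(p24,22), (p24,23), (p24,24), (p25,22), (p25,23), (p25,24), (p26,22), (p26,23), (p26,24)}
These 13 distinct sets form the basis B.
Close under arbitrary unions to get τ_{X×Y}; counting gives |τ_{X×Y}| = 30.


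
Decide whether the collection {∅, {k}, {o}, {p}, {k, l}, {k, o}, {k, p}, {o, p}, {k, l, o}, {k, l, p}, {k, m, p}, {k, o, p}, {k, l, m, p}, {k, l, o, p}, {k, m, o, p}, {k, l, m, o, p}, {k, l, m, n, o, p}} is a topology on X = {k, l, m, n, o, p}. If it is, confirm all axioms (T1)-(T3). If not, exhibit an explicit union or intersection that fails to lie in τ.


τ IS a topology on X.

Axiom (T1): ∅ ∈ τ? Yes; X ∈ τ? Yes.
Axiom (T2/T3): check pairwise unions and intersections of members of τ.
All pairwise intersections and unions checked — each lies in τ. Therefore τ satisfies (T1), (T2), (T3): it IS a topology on X.


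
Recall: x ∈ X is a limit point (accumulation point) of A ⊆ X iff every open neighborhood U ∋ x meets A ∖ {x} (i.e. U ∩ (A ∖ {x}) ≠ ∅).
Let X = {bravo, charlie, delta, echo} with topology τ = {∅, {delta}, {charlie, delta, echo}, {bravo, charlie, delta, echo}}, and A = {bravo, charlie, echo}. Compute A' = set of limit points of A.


A' = {bravo, charlie, echo}

For each x ∈ X, list the open sets U ∈ τ with x ∈ U, then check whether U ∩ (A ∖ {x}) ≠ ∅ for every such U.
  x = bravo: opens ∋ x are {bravo, charlie, delta, echo}; each meets A ∖ {bravo}, so x IS a limit point.
  x = charlie: opens ∋ x are {charlie, delta, echo}, {bravo, charlie, delta, echo}; each meets A ∖ {charlie}, so x IS a limit point.
  x = delta: open {delta} ∋ x has {delta} ∩ (A ∖ {delta}) = ∅, so x is NOT a limit point.
  x = echo: opens ∋ x are {charlie, delta, echo}, {bravo, charlie, delta, echo}; each meets A ∖ {echo}, so x IS a limit point.
Collecting: A' = {bravo, charlie, echo}.


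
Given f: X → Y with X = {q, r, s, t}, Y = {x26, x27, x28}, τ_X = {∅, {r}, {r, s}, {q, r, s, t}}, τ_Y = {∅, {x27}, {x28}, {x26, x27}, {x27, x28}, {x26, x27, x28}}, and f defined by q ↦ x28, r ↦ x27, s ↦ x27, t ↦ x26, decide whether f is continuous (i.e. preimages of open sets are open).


f is NOT continuous.

Compute f^{-1}(U) for each U ∈ τ_Y:
  U = ∅: f^{-1}(U) = ∅ ∈ τ_X ✓.
  U = {x27}: f^{-1}(U) = {r, s} ∈ τ_X ✓.
  U = {x28}: f^{-1}(U) = {q} ∉ τ_X ✗.
  U = {x26, x27}: f^{-1}(U) = {r, s, t} ∉ τ_X ✗.
  U = {x27, x28}: f^{-1}(U) = {q, r, s} ∉ τ_X ✗.
  U = {x26, x27, x28}: f^{-1}(U) = {q, r, s, t} ∈ τ_X ✓.
Found U = {x28} with f^{-1}(U) = {q} not in τ_X. Therefore f is NOT continuous.


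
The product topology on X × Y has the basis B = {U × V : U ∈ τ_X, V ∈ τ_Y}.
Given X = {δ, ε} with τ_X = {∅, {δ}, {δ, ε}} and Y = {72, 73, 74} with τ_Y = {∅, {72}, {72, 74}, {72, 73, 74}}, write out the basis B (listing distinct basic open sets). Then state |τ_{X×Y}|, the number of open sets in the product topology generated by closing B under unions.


Basis B = {∅ × ∅, {δ} × {72}, {δ} × {72, 74}, {δ, ε} × {72}, {δ} × {72, 73, 74}, {δ, ε} × {72, 74}, {δ, ε} × {72, 73, 74}}; |τ_{X×Y}| = 10.

Enumerate products U × V with U ∈ τ_X, V ∈ τ_Y (deduplicated):
  ∅ × ∅ = {} (∅)
  {δ} × {72} = {(δ,72)}
  {δ} × {72, 74} = {(δ,72), (δ,74)}
  {δ, ε} × {72} = {(δ,72), (ε,72)}
  {δ} × {72, 73, 74} = {(δ,72), (δ,73), (δ,74)}
  {δ, ε} × {72, 74} = {(δ,72), (δ,74), (ε,72), (ε,74)}
  {δ, ε} × {72, 73, 74} = {(δ,72), (δ,73), (δ,74), (ε,72), (ε,73), (ε,74)}
These 7 distinct sets form the basis B.
Close under arbitrary unions to get τ_{X×Y}; counting gives |τ_{X×Y}| = 10.


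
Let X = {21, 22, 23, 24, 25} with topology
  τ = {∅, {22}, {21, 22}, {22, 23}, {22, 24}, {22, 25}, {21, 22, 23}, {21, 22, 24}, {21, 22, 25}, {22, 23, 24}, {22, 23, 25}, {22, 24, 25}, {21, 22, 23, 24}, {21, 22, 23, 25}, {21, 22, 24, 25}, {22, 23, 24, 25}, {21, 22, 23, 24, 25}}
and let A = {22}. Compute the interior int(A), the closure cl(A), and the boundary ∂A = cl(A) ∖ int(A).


int(A) = {22}, cl(A) = {21, 22, 23, 24, 25}, ∂A = {21, 23, 24, 25}.

Closed sets in (X, τ) are complements of opens:
  closed(X, τ) = {∅, {21}, {23}, {24}, {25}, {21, 23}, {21, 24}, {21, 25}, {23, 24}, {23, 25}, {24, 25}, {21, 23, 24}, {21, 23, 25}, {21, 24, 25}, {23, 24, 25}, {21, 23, 24, 25}, {21, 22, 23, 24, 25}}.
int(A) = ⋃ {U ∈ τ : U ⊆ A}. Opens contained in A: ∅, {22}.
Taking the union of these: int(A) = {22}.
cl(A) = ⋂ {C closed : A ⊆ C}. Closed sets containing A: {21, 22, 23, 24, 25}.
Intersecting these: cl(A) = {21, 22, 23, 24, 25}.
∂A = cl(A) ∖ int(A) = {21, 22, 23, 24, 25} ∖ {22} = {21, 23, 24, 25}.
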